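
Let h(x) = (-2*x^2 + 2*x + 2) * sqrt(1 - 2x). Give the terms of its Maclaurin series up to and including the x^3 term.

Multiply each power in the prefactor through the base expansion.
h(0) = 2
h′(0) = 0
h′′(0) = -10
h′′′(0) = 0
The Taylor polynomial is Σ h^(k)(0)/k! · x^k.

2 - 5*x^2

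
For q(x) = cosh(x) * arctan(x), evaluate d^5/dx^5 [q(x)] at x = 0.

Write out both Maclaurin series and multiply, keeping only the needed powers.
The coefficient of x^5 in the expansion is 3/40, so q^(5)(0) = 5! * (3/40) = 9.

9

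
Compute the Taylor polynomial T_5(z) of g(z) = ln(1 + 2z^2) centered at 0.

Compute the successive derivatives at the expansion point and divide by k!.
g(0) = 0
g′(0) = 0
g′′(0) = 4
g′′′(0) = 0
g^(4)(0) = -48
g^(5)(0) = 0

-2*z^4 + 2*z^2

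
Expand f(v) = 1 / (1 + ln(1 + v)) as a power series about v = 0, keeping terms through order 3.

Use the geometric series for the reciprocal, then substitute.

-7*v^3/3 + 3*v^2/2 - v + 1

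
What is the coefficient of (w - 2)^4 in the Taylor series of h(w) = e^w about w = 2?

e^(2)/24

[(w - 2)^0] = e^(2);  [(w - 2)^1] = e^(2);  [(w - 2)^2] = e^(2)/2;  [(w - 2)^3] = e^(2)/6;  [(w - 2)^4] = e^(2)/24.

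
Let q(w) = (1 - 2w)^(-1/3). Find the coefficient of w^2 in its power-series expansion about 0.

8/9

q(0) = 1
q′(0) = 2/3
q′′(0) = 16/9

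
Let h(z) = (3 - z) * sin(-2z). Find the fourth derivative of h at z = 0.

Distribute the polynomial across the series and collect like powers.
The coefficient of z^4 in the expansion is -4/3, so h^(4)(0) = 4! * (-4/3) = -32.

-32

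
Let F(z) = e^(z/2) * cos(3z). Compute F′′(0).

Multiply the two series term by term and collect like powers.
From the series, [z^2] F = -35/8; multiply by 2! = 2 to get -35/4.

-35/4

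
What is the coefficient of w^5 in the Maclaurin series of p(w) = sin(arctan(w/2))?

Let u equal the inner series; expand the outer function in u and truncate.
p(0) = 0
p′(0) = 1/2
p′′(0) = 0
p′′′(0) = -3/8
p^(4)(0) = 0
p^(5)(0) = 45/32

3/256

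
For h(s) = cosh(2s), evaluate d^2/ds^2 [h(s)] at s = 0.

The coefficient of s^2 in the expansion is 2, so h′′(0) = 2! * (2) = 4.

4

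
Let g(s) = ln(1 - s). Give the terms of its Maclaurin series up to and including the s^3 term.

g(0) = 0
g′(0) = -1
g′′(0) = -1
g′′′(0) = -2

-s^3/3 - s^2/2 - s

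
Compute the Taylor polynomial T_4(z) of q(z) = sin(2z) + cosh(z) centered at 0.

z^4/24 - 4*z^3/3 + z^2/2 + 2*z + 1

Combine the two series term by term.
[z^0] = 1;  [z^1] = 2;  [z^2] = 1/2;  [z^3] = -4/3;  [z^4] = 1/24.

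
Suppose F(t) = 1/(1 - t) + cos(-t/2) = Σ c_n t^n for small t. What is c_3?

1

Add the two expansions coefficient-wise.
[t^0] = 2;  [t^1] = 1;  [t^2] = 7/8;  [t^3] = 1.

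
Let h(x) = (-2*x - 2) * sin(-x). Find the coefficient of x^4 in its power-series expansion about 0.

-1/3

Shift and add copies of the series according to the polynomial's terms.
[x^0] = 0;  [x^1] = 2;  [x^2] = 2;  [x^3] = -1/3;  [x^4] = -1/3.
So c_4 = h^(4)(0)/4! = -1/3.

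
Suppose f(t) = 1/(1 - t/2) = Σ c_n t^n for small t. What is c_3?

f(0) = 1
f′(0) = 1/2
f′′(0) = 1/2
f′′′(0) = 3/4
So c_3 = f′′′(0)/3! = 1/8.

1/8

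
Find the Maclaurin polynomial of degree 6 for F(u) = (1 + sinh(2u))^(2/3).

Substitute the inner expansion into the outer series and collect powers.
F(0) = 1
F′(0) = 4/3
F′′(0) = -8/9
F′′′(0) = 208/27
F^(4)(0) = -2048/81
F^(5)(0) = 46144/243
F^(6)(0) = -1276928/729
Dividing each by k! gives the coefficients c_0, ..., c_6.

-79808*u^6/32805 + 5768*u^5/3645 - 256*u^4/243 + 104*u^3/81 - 4*u^2/9 + 4*u/3 + 1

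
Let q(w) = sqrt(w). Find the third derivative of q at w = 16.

3/8192

The coefficient of (w - 16)^3 in the expansion is 1/16384, so q′′′(16) = 3! * (1/16384) = 3/8192.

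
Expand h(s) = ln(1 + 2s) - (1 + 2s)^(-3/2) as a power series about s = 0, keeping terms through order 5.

3721*s^5/40 - 347*s^4/8 + 121*s^3/6 - 19*s^2/2 + 5*s - 1

Combine the two series term by term.
[s^0] = -1;  [s^1] = 5;  [s^2] = -19/2;  [s^3] = 121/6;  [s^4] = -347/8;  [s^5] = 3721/40.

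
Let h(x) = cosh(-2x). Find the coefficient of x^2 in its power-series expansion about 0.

[x^0] = 1;  [x^1] = 0;  [x^2] = 2.
So c_2 = h′′(0)/2! = 2.

2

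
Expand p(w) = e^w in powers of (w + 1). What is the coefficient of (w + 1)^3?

e^(-1)/6

p(-1) = e^(-1)
p′(-1) = e^(-1)
p′′(-1) = e^(-1)
p′′′(-1) = e^(-1)
So c_3 = p′′′(-1)/3! = e^(-1)/6.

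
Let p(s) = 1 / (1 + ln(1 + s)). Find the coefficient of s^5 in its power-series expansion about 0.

-347/60

Expand as Σ (-1)^k u^k with u equal to the inner function's series.
So c_5 = p^(5)(0)/5! = -347/60.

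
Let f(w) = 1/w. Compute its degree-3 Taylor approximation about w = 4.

Differentiate repeatedly and evaluate at the center.
f(4) = 1/4
f′(4) = -1/16
f′′(4) = 1/32
f′′′(4) = -3/128

-(w - 4)^3/256 + (w - 4)^2/64 - (w - 4)/16 + 1/4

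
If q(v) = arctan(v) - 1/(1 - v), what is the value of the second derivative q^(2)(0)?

Combine the two series term by term.
The coefficient of v^2 in the expansion is -1, so q′′(0) = 2! * (-1) = -2.

-2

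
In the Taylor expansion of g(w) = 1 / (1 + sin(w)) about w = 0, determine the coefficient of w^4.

2/3

Expand as Σ (-1)^k u^k with u equal to the inner function's series.
g(0) = 1
g′(0) = -1
g′′(0) = 2
g′′′(0) = -5
g^(4)(0) = 16
Then c_k = g^(k)(0)/k! gives each Taylor coefficient.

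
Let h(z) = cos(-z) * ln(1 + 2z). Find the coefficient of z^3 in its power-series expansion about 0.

Take the Cauchy product of the two expansions.
[z^0] = 0;  [z^1] = 2;  [z^2] = -2;  [z^3] = 5/3.
So c_3 = h′′′(0)/3! = 5/3.

5/3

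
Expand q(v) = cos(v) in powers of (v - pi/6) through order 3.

(v - pi/6)^3/12 - sqrt(3)*(v - pi/6)^2/4 - (v - pi/6)/2 + sqrt(3)/2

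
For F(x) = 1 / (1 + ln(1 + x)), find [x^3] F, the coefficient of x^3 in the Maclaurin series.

Use the geometric series for the reciprocal, then substitute.
F(0) = 1
F′(0) = -1
F′′(0) = 3
F′′′(0) = -14
So c_3 = F′′′(0)/3! = -7/3.

-7/3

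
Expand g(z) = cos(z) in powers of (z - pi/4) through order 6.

-sqrt(2)*(z - pi/4)^6/1440 - sqrt(2)*(z - pi/4)^5/240 + sqrt(2)*(z - pi/4)^4/48 + sqrt(2)*(z - pi/4)^3/12 - sqrt(2)*(z - pi/4)^2/4 - sqrt(2)*(z - pi/4)/2 + sqrt(2)/2

[(z - pi/4)^0] = sqrt(2)/2;  [(z - pi/4)^1] = -sqrt(2)/2;  [(z - pi/4)^2] = -sqrt(2)/4;  [(z - pi/4)^3] = sqrt(2)/12;  [(z - pi/4)^4] = sqrt(2)/48;  [(z - pi/4)^5] = -sqrt(2)/240;  [(z - pi/4)^6] = -sqrt(2)/1440.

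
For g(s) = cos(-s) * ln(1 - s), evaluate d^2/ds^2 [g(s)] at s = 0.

Take the Cauchy product of the two expansions.
The coefficient of s^2 in the expansion is -1/2, so g′′(0) = 2! * (-1/2) = -1.

-1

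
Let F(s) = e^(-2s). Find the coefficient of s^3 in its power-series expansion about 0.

-4/3

F(0) = 1
F′(0) = -2
F′′(0) = 4
F′′′(0) = -8
So c_3 = F′′′(0)/3! = -4/3.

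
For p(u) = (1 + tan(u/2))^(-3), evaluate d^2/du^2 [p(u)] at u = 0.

Let u equal the inner series; expand the outer function in u and truncate.
The coefficient of u^2 in the expansion is 3/2, so p′′(0) = 2! * (3/2) = 3.

3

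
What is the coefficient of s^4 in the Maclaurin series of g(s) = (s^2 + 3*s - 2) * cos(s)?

-7/12

Shift and add copies of the series according to the polynomial's terms.
g(0) = -2
g′(0) = 3
g′′(0) = 4
g′′′(0) = -9
g^(4)(0) = -14
The Taylor polynomial is Σ g^(k)(0)/k! · s^k.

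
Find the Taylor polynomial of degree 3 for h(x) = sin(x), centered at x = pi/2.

1 - (x - pi/2)^2/2

Apply the Taylor formula c_k = f^(k)(a)/k!.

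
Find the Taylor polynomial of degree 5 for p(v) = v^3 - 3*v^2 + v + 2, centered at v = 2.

(v - 2)^3 + 3*(v - 2)^2 + (v - 2)

Apply the Taylor formula c_k = f^(k)(a)/k!.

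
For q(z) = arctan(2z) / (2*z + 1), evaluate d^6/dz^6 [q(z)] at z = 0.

-39936

Multiply the numerator's expansion by the denominator's geometric series.
From the series, [z^6] q = -832/15; multiply by 6! = 720 to get -39936.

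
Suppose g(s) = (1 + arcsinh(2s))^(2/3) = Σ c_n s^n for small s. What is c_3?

Substitute the inner expansion into the outer series and collect powers.
g(0) = 1
g′(0) = 4/3
g′′(0) = -8/9
g′′′(0) = -80/27
The Taylor polynomial is Σ g^(k)(0)/k! · s^k.

-40/81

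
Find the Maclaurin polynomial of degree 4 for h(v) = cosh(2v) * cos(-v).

Write out both Maclaurin series and multiply, keeping only the needed powers.
h(0) = 1
h′(0) = 0
h′′(0) = 3
h′′′(0) = 0
h^(4)(0) = -7
Dividing each by k! gives the coefficients c_0, ..., c_4.

-7*v^4/24 + 3*v^2/2 + 1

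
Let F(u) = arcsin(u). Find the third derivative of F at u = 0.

The coefficient of u^3 in the expansion is 1/6, so F′′′(0) = 3! * (1/6) = 1.

1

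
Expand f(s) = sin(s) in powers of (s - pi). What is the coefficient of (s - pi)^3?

Differentiate repeatedly and evaluate at the center.
f(pi) = 0
f′(pi) = -1
f′′(pi) = 0
f′′′(pi) = 1

1/6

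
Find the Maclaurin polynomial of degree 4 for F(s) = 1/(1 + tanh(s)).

Substitute the inner expansion into the outer series and collect powers.
F(0) = 1
F′(0) = -1
F′′(0) = 2
F′′′(0) = -4
F^(4)(0) = 8
Then c_k = F^(k)(0)/k! gives each Taylor coefficient.

s^4/3 - 2*s^3/3 + s^2 - s + 1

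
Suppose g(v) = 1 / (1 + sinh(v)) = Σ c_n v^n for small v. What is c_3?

-7/6

Write 1/(1+u) = 1 - u + u^2 - u^3 + ... and substitute the series for u.
g(0) = 1
g′(0) = -1
g′′(0) = 2
g′′′(0) = -7
So c_3 = g′′′(0)/3! = -7/6.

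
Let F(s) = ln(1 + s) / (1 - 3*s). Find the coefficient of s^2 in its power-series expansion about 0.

Expand 1/(denominator) as a geometric series and multiply by the numerator's series.
[s^0] = 0;  [s^1] = 1;  [s^2] = 5/2.

5/2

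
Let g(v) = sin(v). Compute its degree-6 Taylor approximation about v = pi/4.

-sqrt(2)*(v - pi/4)^6/1440 + sqrt(2)*(v - pi/4)^5/240 + sqrt(2)*(v - pi/4)^4/48 - sqrt(2)*(v - pi/4)^3/12 - sqrt(2)*(v - pi/4)^2/4 + sqrt(2)*(v - pi/4)/2 + sqrt(2)/2

g(pi/4) = sqrt(2)/2
g′(pi/4) = sqrt(2)/2
g′′(pi/4) = -sqrt(2)/2
g′′′(pi/4) = -sqrt(2)/2
g^(4)(pi/4) = sqrt(2)/2
g^(5)(pi/4) = sqrt(2)/2
g^(6)(pi/4) = -sqrt(2)/2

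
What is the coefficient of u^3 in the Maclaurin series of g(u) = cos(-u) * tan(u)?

Take the Cauchy product of the two expansions.
g(0) = 0
g′(0) = 1
g′′(0) = 0
g′′′(0) = -1

-1/6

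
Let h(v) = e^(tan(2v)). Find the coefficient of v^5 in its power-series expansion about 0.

148/15

Let u equal the inner series; expand the outer function in u and truncate.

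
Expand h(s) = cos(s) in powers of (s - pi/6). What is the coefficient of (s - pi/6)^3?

1/12

[(s - pi/6)^0] = sqrt(3)/2;  [(s - pi/6)^1] = -1/2;  [(s - pi/6)^2] = -sqrt(3)/4;  [(s - pi/6)^3] = 1/12.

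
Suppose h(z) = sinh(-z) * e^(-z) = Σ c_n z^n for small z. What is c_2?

1

Take the Cauchy product of the two expansions.
So c_2 = h′′(0)/2! = 1.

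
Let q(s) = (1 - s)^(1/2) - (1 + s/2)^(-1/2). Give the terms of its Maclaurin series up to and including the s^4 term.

Expand each term separately and add.
q(0) = 0
q′(0) = -1/4
q′′(0) = -7/16
q′′′(0) = -9/64
q^(4)(0) = -345/256
The Taylor polynomial is Σ q^(k)(0)/k! · s^k.

-115*s^4/2048 - 3*s^3/128 - 7*s^2/32 - s/4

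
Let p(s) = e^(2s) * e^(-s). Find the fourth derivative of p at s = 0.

1

Write out both Maclaurin series and multiply, keeping only the needed powers.
The coefficient of s^4 in the expansion is 1/24, so p^(4)(0) = 4! * (1/24) = 1.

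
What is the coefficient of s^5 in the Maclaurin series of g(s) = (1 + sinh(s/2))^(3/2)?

Plug the Maclaurin series of the inner function into that of the outer and collect terms.
So c_5 = g^(5)(0)/5! = -39/40960.

-39/40960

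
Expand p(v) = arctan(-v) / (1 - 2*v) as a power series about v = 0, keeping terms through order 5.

Multiply the numerator's expansion by the denominator's geometric series.
[v^0] = 0;  [v^1] = -1;  [v^2] = -2;  [v^3] = -11/3;  [v^4] = -22/3;  [v^5] = -223/15.

-223*v^5/15 - 22*v^4/3 - 11*v^3/3 - 2*v^2 - v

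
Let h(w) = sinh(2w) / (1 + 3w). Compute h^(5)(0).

20912

Multiply the two series term by term and collect like powers.
From the series, [w^5] h = 2614/15; multiply by 5! = 120 to get 20912.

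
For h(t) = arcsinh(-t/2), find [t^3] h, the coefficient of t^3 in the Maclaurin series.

[t^0] = 0;  [t^1] = -1/2;  [t^2] = 0;  [t^3] = 1/48.

1/48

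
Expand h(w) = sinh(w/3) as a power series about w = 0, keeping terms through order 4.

Apply the Taylor formula c_k = f^(k)(a)/k!.
[w^0] = 0;  [w^1] = 1/3;  [w^2] = 0;  [w^3] = 1/162;  [w^4] = 0.

w^3/162 + w/3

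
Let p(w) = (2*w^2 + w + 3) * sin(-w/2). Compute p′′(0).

-1

Multiply each power in the prefactor through the base expansion.
The coefficient of w^2 in the expansion is -1/2, so p′′(0) = 2! * (-1/2) = -1.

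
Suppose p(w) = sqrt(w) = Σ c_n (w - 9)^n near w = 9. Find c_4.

Compute the successive derivatives at the expansion point and divide by k!.
[(w - 9)^0] = 3;  [(w - 9)^1] = 1/6;  [(w - 9)^2] = -1/216;  [(w - 9)^3] = 1/3888;  [(w - 9)^4] = -5/279936.
So c_4 = p^(4)(9)/4! = -5/279936.

-5/279936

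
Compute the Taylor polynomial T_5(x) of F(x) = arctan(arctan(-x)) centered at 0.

-11*x^5/15 + 2*x^3/3 - x

Plug the Maclaurin series of the inner function into that of the outer and collect terms.
F(0) = 0
F′(0) = -1
F′′(0) = 0
F′′′(0) = 4
F^(4)(0) = 0
F^(5)(0) = -88
The Taylor polynomial is Σ F^(k)(0)/k! · x^k.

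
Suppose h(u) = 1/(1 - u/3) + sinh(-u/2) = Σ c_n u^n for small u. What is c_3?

Add the two expansions coefficient-wise.
So c_3 = h′′′(0)/3! = 7/432.

7/432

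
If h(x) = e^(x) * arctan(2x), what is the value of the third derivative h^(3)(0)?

-10

Take the Cauchy product of the two expansions.
The coefficient of x^3 in the expansion is -5/3, so h′′′(0) = 3! * (-5/3) = -10.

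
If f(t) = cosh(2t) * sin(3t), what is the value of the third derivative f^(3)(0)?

Write out both Maclaurin series and multiply, keeping only the needed powers.
The coefficient of t^3 in the expansion is 3/2, so f′′′(0) = 3! * (3/2) = 9.

9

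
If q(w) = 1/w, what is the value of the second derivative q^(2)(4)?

Differentiate repeatedly and evaluate at the center.
The coefficient of (w - 4)^2 in the expansion is 1/64, so q′′(4) = 2! * (1/64) = 1/32.

1/32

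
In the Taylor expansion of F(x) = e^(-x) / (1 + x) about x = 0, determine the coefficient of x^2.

Write out both Maclaurin series and multiply, keeping only the needed powers.
So c_2 = F′′(0)/2! = 5/2.

5/2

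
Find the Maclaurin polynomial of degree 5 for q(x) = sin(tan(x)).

-x^5/40 + x^3/6 + x

Substitute the inner expansion into the outer series and collect powers.
[x^0] = 0;  [x^1] = 1;  [x^2] = 0;  [x^3] = 1/6;  [x^4] = 0;  [x^5] = -1/40.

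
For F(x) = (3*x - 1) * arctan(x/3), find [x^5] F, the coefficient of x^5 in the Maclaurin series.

Multiply each power in the prefactor through the base expansion.
F(0) = 0
F′(0) = -1/3
F′′(0) = 2
F′′′(0) = 2/27
F^(4)(0) = -8/9
F^(5)(0) = -8/81
Then c_k = F^(k)(0)/k! gives each Taylor coefficient.

-1/1215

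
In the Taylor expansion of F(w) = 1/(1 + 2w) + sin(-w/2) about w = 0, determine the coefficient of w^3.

-383/48

Combine the two series term by term.
[w^0] = 1;  [w^1] = -5/2;  [w^2] = 4;  [w^3] = -383/48.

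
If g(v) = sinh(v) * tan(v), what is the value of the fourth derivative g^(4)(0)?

Take the Cauchy product of the two expansions.
The coefficient of v^4 in the expansion is 1/2, so g^(4)(0) = 4! * (1/2) = 12.

12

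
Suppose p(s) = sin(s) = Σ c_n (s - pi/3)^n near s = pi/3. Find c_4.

sqrt(3)/48

p(pi/3) = sqrt(3)/2
p′(pi/3) = 1/2
p′′(pi/3) = -sqrt(3)/2
p′′′(pi/3) = -1/2
p^(4)(pi/3) = sqrt(3)/2
So c_4 = p^(4)(pi/3)/4! = sqrt(3)/48.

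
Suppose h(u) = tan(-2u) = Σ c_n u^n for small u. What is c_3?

-8/3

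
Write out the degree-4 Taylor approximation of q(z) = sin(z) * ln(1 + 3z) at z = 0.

Write out both Maclaurin series and multiply, keeping only the needed powers.
q(0) = 0
q′(0) = 0
q′′(0) = 6
q′′′(0) = -27
q^(4)(0) = 204

17*z^4/2 - 9*z^3/2 + 3*z^2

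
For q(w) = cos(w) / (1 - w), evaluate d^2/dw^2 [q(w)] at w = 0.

Use 1/(1 - r) = Σ r^k on the denominator, then take the Cauchy product.
From the series, [w^2] q = 1/2; multiply by 2! = 2 to get 1.

1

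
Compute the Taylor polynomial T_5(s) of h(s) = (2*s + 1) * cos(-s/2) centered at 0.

Multiply each power in the prefactor through the base expansion.

s^5/192 + s^4/384 - s^3/4 - s^2/8 + 2*s + 1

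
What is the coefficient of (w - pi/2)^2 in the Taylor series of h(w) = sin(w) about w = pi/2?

-1/2

Use the known series and substitute for the argument.
h(pi/2) = 1
h′(pi/2) = 0
h′′(pi/2) = -1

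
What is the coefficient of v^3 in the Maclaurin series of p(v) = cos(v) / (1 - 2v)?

7

Take the Cauchy product of the two expansions.
p(0) = 1
p′(0) = 2
p′′(0) = 7
p′′′(0) = 42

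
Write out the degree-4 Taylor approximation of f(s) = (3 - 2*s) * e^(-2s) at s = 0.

Distribute the polynomial across the series and collect like powers.
f(0) = 3
f′(0) = -8
f′′(0) = 20
f′′′(0) = -48
f^(4)(0) = 112
The Taylor polynomial is Σ f^(k)(0)/k! · s^k.

14*s^4/3 - 8*s^3 + 10*s^2 - 8*s + 3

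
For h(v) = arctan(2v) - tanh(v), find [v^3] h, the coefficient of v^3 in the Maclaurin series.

Expand each term separately and add.

-7/3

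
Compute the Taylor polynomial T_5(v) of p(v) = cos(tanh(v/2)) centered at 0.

3*v^4/128 - v^2/8 + 1

Compose series: expand the inner function first, then feed it into the outer expansion.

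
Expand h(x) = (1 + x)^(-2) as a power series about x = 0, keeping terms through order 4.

5*x^4 - 4*x^3 + 3*x^2 - 2*x + 1

Differentiate repeatedly and evaluate at the center.
h(0) = 1
h′(0) = -2
h′′(0) = 6
h′′′(0) = -24
h^(4)(0) = 120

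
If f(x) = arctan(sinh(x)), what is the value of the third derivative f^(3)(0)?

-1

Substitute the inner expansion into the outer series and collect powers.
The coefficient of x^3 in the expansion is -1/6, so f′′′(0) = 3! * (-1/6) = -1.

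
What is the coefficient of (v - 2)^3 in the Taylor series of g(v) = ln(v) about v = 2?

g(2) = ln(2)
g′(2) = 1/2
g′′(2) = -1/4
g′′′(2) = 1/4

1/24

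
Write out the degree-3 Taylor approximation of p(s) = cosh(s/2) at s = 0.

s^2/8 + 1

[s^0] = 1;  [s^1] = 0;  [s^2] = 1/8;  [s^3] = 0.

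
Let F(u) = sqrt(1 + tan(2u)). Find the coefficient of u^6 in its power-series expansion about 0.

Let u equal the inner series; expand the outer function in u and truncate.
F(0) = 1
F′(0) = 1
F′′(0) = -1
F′′′(0) = 11
F^(4)(0) = -47
F^(5)(0) = 601
F^(6)(0) = -5521
Then c_k = F^(k)(0)/k! gives each Taylor coefficient.

-5521/720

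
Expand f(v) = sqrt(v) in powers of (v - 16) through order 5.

7*(v - 16)^5/67108864 - 5*(v - 16)^4/2097152 + (v - 16)^3/16384 - (v - 16)^2/512 + (v - 16)/8 + 4

Compute the successive derivatives at the expansion point and divide by k!.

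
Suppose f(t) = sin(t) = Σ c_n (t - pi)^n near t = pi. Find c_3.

Compute the successive derivatives at the expansion point and divide by k!.
[(t - pi)^0] = 0;  [(t - pi)^1] = -1;  [(t - pi)^2] = 0;  [(t - pi)^3] = 1/6.

1/6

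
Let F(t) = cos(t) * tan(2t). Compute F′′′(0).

10

Write out both Maclaurin series and multiply, keeping only the needed powers.
From the series, [t^3] F = 5/3; multiply by 3! = 6 to get 10.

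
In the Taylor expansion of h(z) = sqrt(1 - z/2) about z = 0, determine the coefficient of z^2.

Differentiate repeatedly and evaluate at the center.
So c_2 = h′′(0)/2! = -1/32.

-1/32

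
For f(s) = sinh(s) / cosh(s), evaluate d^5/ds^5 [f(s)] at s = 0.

16

Divide the numerator series by the denominator series (power-series long division).
The coefficient of s^5 in the expansion is 2/15, so f^(5)(0) = 5! * (2/15) = 16.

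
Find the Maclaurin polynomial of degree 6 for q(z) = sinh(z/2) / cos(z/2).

Divide the numerator series by the denominator series (power-series long division).
[z^0] = 0;  [z^1] = 1/2;  [z^2] = 0;  [z^3] = 1/12;  [z^4] = 0;  [z^5] = 3/320;  [z^6] = 0.

3*z^5/320 + z^3/12 + z/2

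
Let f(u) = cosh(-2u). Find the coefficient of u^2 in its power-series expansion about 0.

2

Compute the successive derivatives at the expansion point and divide by k!.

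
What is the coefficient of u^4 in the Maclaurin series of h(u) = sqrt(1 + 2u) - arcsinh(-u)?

Add the two expansions coefficient-wise.
So c_4 = h^(4)(0)/4! = -5/8.

-5/8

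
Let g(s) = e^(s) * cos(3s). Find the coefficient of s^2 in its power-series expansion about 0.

-4

Take the Cauchy product of the two expansions.
g(0) = 1
g′(0) = 1
g′′(0) = -8
So c_2 = g′′(0)/2! = -4.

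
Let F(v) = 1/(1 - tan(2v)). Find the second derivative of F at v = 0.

Let u equal the inner series; expand the outer function in u and truncate.
From the series, [v^2] F = 4; multiply by 2! = 2 to get 8.

8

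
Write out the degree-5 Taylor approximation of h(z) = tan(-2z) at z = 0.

-64*z^5/15 - 8*z^3/3 - 2*z

h(0) = 0
h′(0) = -2
h′′(0) = 0
h′′′(0) = -16
h^(4)(0) = 0
h^(5)(0) = -512
The Taylor polynomial is Σ h^(k)(0)/k! · z^k.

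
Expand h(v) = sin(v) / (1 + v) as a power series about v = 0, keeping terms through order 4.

-5*v^4/6 + 5*v^3/6 - v^2 + v

Expand each factor separately, then convolve coefficients.
h(0) = 0
h′(0) = 1
h′′(0) = -2
h′′′(0) = 5
h^(4)(0) = -20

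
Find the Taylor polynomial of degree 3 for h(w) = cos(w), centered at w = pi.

(w - pi)^2/2 - 1

Differentiate repeatedly and evaluate at the center.
[(w - pi)^0] = -1;  [(w - pi)^1] = 0;  [(w - pi)^2] = 1/2;  [(w - pi)^3] = 0.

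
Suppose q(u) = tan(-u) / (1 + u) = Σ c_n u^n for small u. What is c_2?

Multiply the two series term by term and collect like powers.
q(0) = 0
q′(0) = -1
q′′(0) = 2
So c_2 = q′′(0)/2! = 1.

1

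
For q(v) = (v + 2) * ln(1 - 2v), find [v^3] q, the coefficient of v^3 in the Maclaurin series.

-22/3

Distribute the polynomial across the series and collect like powers.
q(0) = 0
q′(0) = -4
q′′(0) = -12
q′′′(0) = -44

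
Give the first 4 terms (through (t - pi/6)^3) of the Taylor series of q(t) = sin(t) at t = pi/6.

[(t - pi/6)^0] = 1/2;  [(t - pi/6)^1] = sqrt(3)/2;  [(t - pi/6)^2] = -1/4;  [(t - pi/6)^3] = -sqrt(3)/12.

-sqrt(3)*(t - pi/6)^3/12 - (t - pi/6)^2/4 + sqrt(3)*(t - pi/6)/2 + 1/2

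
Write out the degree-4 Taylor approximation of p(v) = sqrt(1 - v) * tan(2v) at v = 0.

Multiply the two series term by term and collect like powers.

-35*v^4/24 + 29*v^3/12 - v^2 + 2*v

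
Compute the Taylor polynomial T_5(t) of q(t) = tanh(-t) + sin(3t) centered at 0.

227*t^5/120 - 25*t^3/6 + 2*t

Expand each term separately and add.
q(0) = 0
q′(0) = 2
q′′(0) = 0
q′′′(0) = -25
q^(4)(0) = 0
q^(5)(0) = 227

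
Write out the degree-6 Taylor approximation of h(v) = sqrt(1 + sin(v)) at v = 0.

-v^6/46080 + v^5/3840 + v^4/384 - v^3/48 - v^2/8 + v/2 + 1

Substitute the inner expansion into the outer series and collect powers.
h(0) = 1
h′(0) = 1/2
h′′(0) = -1/4
h′′′(0) = -1/8
h^(4)(0) = 1/16
h^(5)(0) = 1/32
h^(6)(0) = -1/64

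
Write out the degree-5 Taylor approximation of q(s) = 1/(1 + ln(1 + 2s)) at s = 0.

-15*2^(13/14)*3^(45/56)*5^(38/63)*7^(1/126)*s^5 + 176*s^4/3 - 56*s^3/3 + 6*s^2 - 2*s + 1

Substitute the inner expansion into the outer series and collect powers.
q(0) = 1
q′(0) = -2
q′′(0) = 12
q′′′(0) = -112
q^(4)(0) = 1408
q^(5)(0) = -1800*2^(13/14)*3^(45/56)*5^(38/63)*7^(1/126)
The Taylor polynomial is Σ q^(k)(0)/k! · s^k.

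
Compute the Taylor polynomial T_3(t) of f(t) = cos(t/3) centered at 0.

Differentiate repeatedly and evaluate at the center.
f(0) = 1
f′(0) = 0
f′′(0) = -1/9
f′′′(0) = 0
Dividing each by k! gives the coefficients c_0, ..., c_3.

1 - t^2/18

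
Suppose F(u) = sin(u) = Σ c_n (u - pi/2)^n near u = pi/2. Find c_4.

F(pi/2) = 1
F′(pi/2) = 0
F′′(pi/2) = -1
F′′′(pi/2) = 0
F^(4)(pi/2) = 1

1/24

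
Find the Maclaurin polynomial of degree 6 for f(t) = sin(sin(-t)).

-t^5/10 + t^3/3 - t

Let u equal the inner series; expand the outer function in u and truncate.
[t^0] = 0;  [t^1] = -1;  [t^2] = 0;  [t^3] = 1/3;  [t^4] = 0;  [t^5] = -1/10;  [t^6] = 0.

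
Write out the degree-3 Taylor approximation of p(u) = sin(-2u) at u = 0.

p(0) = 0
p′(0) = -2
p′′(0) = 0
p′′′(0) = 8

4*u^3/3 - 2*u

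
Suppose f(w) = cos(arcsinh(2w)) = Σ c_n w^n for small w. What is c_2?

-2

Substitute the inner expansion into the outer series and collect powers.
f(0) = 1
f′(0) = 0
f′′(0) = -4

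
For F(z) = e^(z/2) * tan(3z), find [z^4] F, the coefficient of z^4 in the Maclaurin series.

Take the Cauchy product of the two expansions.
F(0) = 0
F′(0) = 3
F′′(0) = 3
F′′′(0) = 225/4
F^(4)(0) = 219/2
So c_4 = F^(4)(0)/4! = 73/16.

73/16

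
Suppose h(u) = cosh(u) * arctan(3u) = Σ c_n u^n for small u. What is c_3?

Take the Cauchy product of the two expansions.
h(0) = 0
h′(0) = 3
h′′(0) = 0
h′′′(0) = -45
So c_3 = h′′′(0)/3! = -15/2.

-15/2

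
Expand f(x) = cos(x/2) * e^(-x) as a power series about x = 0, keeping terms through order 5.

Expand each factor separately, then convolve coefficients.
[x^0] = 1;  [x^1] = -1;  [x^2] = 3/8;  [x^3] = -1/24;  [x^4] = -7/384;  [x^5] = 19/1920.

19*x^5/1920 - 7*x^4/384 - x^3/24 + 3*x^2/8 - x + 1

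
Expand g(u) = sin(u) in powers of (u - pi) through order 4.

Apply the Taylor formula c_k = f^(k)(a)/k!.
[(u - pi)^0] = 0;  [(u - pi)^1] = -1;  [(u - pi)^2] = 0;  [(u - pi)^3] = 1/6;  [(u - pi)^4] = 0.

(u - pi)^3/6 - (u - pi)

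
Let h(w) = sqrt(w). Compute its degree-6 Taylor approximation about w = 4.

-21*(w - 4)^6/2097152 + 7*(w - 4)^5/131072 - 5*(w - 4)^4/16384 + (w - 4)^3/512 - (w - 4)^2/64 + (w - 4)/4 + 2

Differentiate repeatedly and evaluate at the center.
h(4) = 2
h′(4) = 1/4
h′′(4) = -1/32
h′′′(4) = 3/256
h^(4)(4) = -15/2048
h^(5)(4) = 105/16384
h^(6)(4) = -945/131072
Dividing each by k! gives the coefficients c_0, ..., c_6.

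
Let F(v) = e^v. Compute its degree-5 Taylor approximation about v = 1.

Compute the successive derivatives at the expansion point and divide by k!.
F(1) = e
F′(1) = e
F′′(1) = e
F′′′(1) = e
F^(4)(1) = e
F^(5)(1) = e

e*(v - 1)^5/120 + e*(v - 1)^4/24 + e*(v - 1)^3/6 + e*(v - 1)^2/2 + e*(v - 1) + e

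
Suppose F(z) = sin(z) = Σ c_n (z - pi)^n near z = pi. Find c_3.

1/6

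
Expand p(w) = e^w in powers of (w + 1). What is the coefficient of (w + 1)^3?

e^(-1)/6

p(-1) = e^(-1)
p′(-1) = e^(-1)
p′′(-1) = e^(-1)
p′′′(-1) = e^(-1)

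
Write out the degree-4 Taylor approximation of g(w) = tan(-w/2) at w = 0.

-w^3/24 - w/2

g(0) = 0
g′(0) = -1/2
g′′(0) = 0
g′′′(0) = -1/4
g^(4)(0) = 0
The Taylor polynomial is Σ g^(k)(0)/k! · w^k.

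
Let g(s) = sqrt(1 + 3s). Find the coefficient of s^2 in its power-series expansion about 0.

-9/8

g(0) = 1
g′(0) = 3/2
g′′(0) = -9/4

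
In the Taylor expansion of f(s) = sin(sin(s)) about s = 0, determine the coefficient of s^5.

1/10

Compose series: expand the inner function first, then feed it into the outer expansion.
[s^0] = 0;  [s^1] = 1;  [s^2] = 0;  [s^3] = -1/3;  [s^4] = 0;  [s^5] = 1/10.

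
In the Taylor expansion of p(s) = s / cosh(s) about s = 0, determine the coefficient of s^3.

Divide the numerator series by the denominator series (power-series long division).

-1/2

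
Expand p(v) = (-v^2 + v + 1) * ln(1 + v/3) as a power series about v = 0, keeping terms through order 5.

-71*v^5/4860 + 7*v^4/108 - 61*v^3/162 + 5*v^2/18 + v/3

Shift and add copies of the series according to the polynomial's terms.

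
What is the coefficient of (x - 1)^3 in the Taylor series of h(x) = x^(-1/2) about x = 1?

-5/16

[(x - 1)^0] = 1;  [(x - 1)^1] = -1/2;  [(x - 1)^2] = 3/8;  [(x - 1)^3] = -5/16.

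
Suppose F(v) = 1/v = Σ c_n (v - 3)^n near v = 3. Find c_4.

Apply the Taylor formula c_k = f^(k)(a)/k!.
F(3) = 1/3
F′(3) = -1/9
F′′(3) = 2/27
F′′′(3) = -2/27
F^(4)(3) = 8/81
So c_4 = F^(4)(3)/4! = 1/243.

1/243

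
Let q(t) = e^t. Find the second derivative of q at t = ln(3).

3

The coefficient of (t - ln(3))^2 in the expansion is 3/2, so q′′(ln(3)) = 2! * (3/2) = 3.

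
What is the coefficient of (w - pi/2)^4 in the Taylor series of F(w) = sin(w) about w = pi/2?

1/24

Compute the successive derivatives at the expansion point and divide by k!.
[(w - pi/2)^0] = 1;  [(w - pi/2)^1] = 0;  [(w - pi/2)^2] = -1/2;  [(w - pi/2)^3] = 0;  [(w - pi/2)^4] = 1/24.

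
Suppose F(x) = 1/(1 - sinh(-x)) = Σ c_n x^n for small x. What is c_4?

Plug the Maclaurin series of the inner function into that of the outer and collect terms.
So c_4 = F^(4)(0)/4! = 4/3.

4/3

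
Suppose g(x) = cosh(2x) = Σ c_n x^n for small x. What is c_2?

2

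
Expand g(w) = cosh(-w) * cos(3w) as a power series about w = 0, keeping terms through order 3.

Take the Cauchy product of the two expansions.

1 - 4*w^2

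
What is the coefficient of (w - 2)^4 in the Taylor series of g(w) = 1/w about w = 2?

1/32

g(2) = 1/2
g′(2) = -1/4
g′′(2) = 1/4
g′′′(2) = -3/8
g^(4)(2) = 3/4
So c_4 = g^(4)(2)/4! = 1/32.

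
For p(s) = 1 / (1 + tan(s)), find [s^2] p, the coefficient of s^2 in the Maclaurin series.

Use the geometric series for the reciprocal, then substitute.
p(0) = 1
p′(0) = -1
p′′(0) = 2
Dividing each by k! gives the coefficients c_0, ..., c_2.

1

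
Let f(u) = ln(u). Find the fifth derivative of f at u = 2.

The coefficient of (u - 2)^5 in the expansion is 1/160, so f^(5)(2) = 5! * (1/160) = 3/4.

3/4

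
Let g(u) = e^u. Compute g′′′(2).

Compute the successive derivatives at the expansion point and divide by k!.
The coefficient of (u - 2)^3 in the expansion is e^(2)/6, so g′′′(2) = 3! * (e^(2)/6) = e^(2).

e^(2)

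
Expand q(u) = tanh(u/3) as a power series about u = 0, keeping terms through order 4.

[u^0] = 0;  [u^1] = 1/3;  [u^2] = 0;  [u^3] = -1/81;  [u^4] = 0.

-u^3/81 + u/3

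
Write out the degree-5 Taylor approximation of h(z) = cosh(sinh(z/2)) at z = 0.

Compose series: expand the inner function first, then feed it into the outer expansion.
h(0) = 1
h′(0) = 0
h′′(0) = 1/4
h′′′(0) = 0
h^(4)(0) = 5/16
h^(5)(0) = 0

5*z^4/384 + z^2/8 + 1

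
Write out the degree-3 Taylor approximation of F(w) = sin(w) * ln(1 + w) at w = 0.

-w^3/2 + w^2

Multiply the two series term by term and collect like powers.
F(0) = 0
F′(0) = 0
F′′(0) = 2
F′′′(0) = -3
The Taylor polynomial is Σ F^(k)(0)/k! · w^k.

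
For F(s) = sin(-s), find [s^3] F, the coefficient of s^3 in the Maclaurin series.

F(0) = 0
F′(0) = -1
F′′(0) = 0
F′′′(0) = 1

1/6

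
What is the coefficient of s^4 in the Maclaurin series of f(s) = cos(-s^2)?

Apply the Taylor formula c_k = f^(k)(a)/k!.
f(0) = 1
f′(0) = 0
f′′(0) = 0
f′′′(0) = 0
f^(4)(0) = -12
So c_4 = f^(4)(0)/4! = -1/2.

-1/2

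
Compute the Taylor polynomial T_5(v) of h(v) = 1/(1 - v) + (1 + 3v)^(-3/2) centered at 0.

Combine the two series term by term.
h(0) = 2
h′(0) = -7/2
h′′(0) = 143/4
h′′′(0) = -2787/8
h^(4)(0) = 76929/16
h^(5)(0) = -2522145/32

-168143*v^5/256 + 25643*v^4/128 - 929*v^3/16 + 143*v^2/8 - 7*v/2 + 2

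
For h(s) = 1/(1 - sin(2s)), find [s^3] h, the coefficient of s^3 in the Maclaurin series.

20/3

Substitute the inner expansion into the outer series and collect powers.
h(0) = 1
h′(0) = 2
h′′(0) = 8
h′′′(0) = 40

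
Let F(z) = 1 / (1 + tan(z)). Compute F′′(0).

Expand as Σ (-1)^k u^k with u equal to the inner function's series.
The coefficient of z^2 in the expansion is 1, so F′′(0) = 2! * (1) = 2.

2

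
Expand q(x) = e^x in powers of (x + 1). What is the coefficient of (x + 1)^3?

[(x + 1)^0] = e^(-1);  [(x + 1)^1] = e^(-1);  [(x + 1)^2] = e^(-1)/2;  [(x + 1)^3] = e^(-1)/6.

e^(-1)/6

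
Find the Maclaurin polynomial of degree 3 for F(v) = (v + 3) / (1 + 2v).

Distribute the polynomial across the series and collect like powers.

-20*v^3 + 10*v^2 - 5*v + 3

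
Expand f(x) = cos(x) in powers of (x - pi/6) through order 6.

-sqrt(3)*(x - pi/6)^6/1440 - (x - pi/6)^5/240 + sqrt(3)*(x - pi/6)^4/48 + (x - pi/6)^3/12 - sqrt(3)*(x - pi/6)^2/4 - (x - pi/6)/2 + sqrt(3)/2

f(pi/6) = sqrt(3)/2
f′(pi/6) = -1/2
f′′(pi/6) = -sqrt(3)/2
f′′′(pi/6) = 1/2
f^(4)(pi/6) = sqrt(3)/2
f^(5)(pi/6) = -1/2
f^(6)(pi/6) = -sqrt(3)/2
The Taylor polynomial is Σ f^(k)(pi/6)/k! · (x - pi/6)^k.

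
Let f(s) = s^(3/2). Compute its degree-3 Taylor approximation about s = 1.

[(s - 1)^0] = 1;  [(s - 1)^1] = 3/2;  [(s - 1)^2] = 3/8;  [(s - 1)^3] = -1/16.

-(s - 1)^3/16 + 3*(s - 1)^2/8 + 3*(s - 1)/2 + 1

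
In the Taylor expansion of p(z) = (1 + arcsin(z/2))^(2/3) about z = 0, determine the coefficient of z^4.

-1/243

Plug the Maclaurin series of the inner function into that of the outer and collect terms.
p(0) = 1
p′(0) = 1/3
p′′(0) = -1/18
p′′′(0) = 13/108
p^(4)(0) = -8/81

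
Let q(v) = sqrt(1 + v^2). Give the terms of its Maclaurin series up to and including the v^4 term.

q(0) = 1
q′(0) = 0
q′′(0) = 1
q′′′(0) = 0
q^(4)(0) = -3

-v^4/8 + v^2/2 + 1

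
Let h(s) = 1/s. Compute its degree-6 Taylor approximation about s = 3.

(s - 3)^6/2187 - (s - 3)^5/729 + (s - 3)^4/243 - (s - 3)^3/81 + (s - 3)^2/27 - (s - 3)/9 + 1/3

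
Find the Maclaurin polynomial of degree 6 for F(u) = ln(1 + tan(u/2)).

-31*u^6/2880 + u^5/48 - 7*u^4/192 + u^3/12 - u^2/8 + u/2

Substitute the inner expansion into the outer series and collect powers.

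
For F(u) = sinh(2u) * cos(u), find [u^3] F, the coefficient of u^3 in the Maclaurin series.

Multiply the two series term by term and collect like powers.
F(0) = 0
F′(0) = 2
F′′(0) = 0
F′′′(0) = 2
So c_3 = F′′′(0)/3! = 1/3.

1/3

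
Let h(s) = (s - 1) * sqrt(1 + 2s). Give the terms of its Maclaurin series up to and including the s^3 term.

-s^3 + 3*s^2/2 - 1

Distribute the polynomial across the series and collect like powers.
[s^0] = -1;  [s^1] = 0;  [s^2] = 3/2;  [s^3] = -1.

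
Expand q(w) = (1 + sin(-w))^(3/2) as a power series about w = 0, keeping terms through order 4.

Let u equal the inner series; expand the outer function in u and truncate.
q(0) = 1
q′(0) = -3/2
q′′(0) = 3/4
q′′′(0) = 15/8
q^(4)(0) = -39/16

-13*w^4/128 + 5*w^3/16 + 3*w^2/8 - 3*w/2 + 1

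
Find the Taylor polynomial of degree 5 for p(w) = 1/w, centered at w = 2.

-(w - 2)^5/64 + (w - 2)^4/32 - (w - 2)^3/16 + (w - 2)^2/8 - (w - 2)/4 + 1/2

[(w - 2)^0] = 1/2;  [(w - 2)^1] = -1/4;  [(w - 2)^2] = 1/8;  [(w - 2)^3] = -1/16;  [(w - 2)^4] = 1/32;  [(w - 2)^5] = -1/64.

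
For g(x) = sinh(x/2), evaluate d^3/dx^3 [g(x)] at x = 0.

The coefficient of x^3 in the expansion is 1/48, so g′′′(0) = 3! * (1/48) = 1/8.

1/8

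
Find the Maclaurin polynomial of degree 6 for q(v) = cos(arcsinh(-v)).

-17*v^6/144 + 5*v^4/24 - v^2/2 + 1

Plug the Maclaurin series of the inner function into that of the outer and collect terms.
q(0) = 1
q′(0) = 0
q′′(0) = -1
q′′′(0) = 0
q^(4)(0) = 5
q^(5)(0) = 0
q^(6)(0) = -85
The Taylor polynomial is Σ q^(k)(0)/k! · v^k.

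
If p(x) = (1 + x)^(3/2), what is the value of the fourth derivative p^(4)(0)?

9/16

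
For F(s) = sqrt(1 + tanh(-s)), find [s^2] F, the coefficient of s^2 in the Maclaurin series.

Substitute the inner expansion into the outer series and collect powers.
[s^0] = 1;  [s^1] = -1/2;  [s^2] = -1/8.
So c_2 = F′′(0)/2! = -1/8.

-1/8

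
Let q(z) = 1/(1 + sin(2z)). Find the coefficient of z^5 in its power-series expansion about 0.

Compose series: expand the inner function first, then feed it into the outer expansion.
[z^0] = 1;  [z^1] = -2;  [z^2] = 4;  [z^3] = -20/3;  [z^4] = 32/3;  [z^5] = -244/15.

-244/15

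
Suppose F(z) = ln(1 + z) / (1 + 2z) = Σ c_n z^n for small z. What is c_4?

-131/12

Write out both Maclaurin series and multiply, keeping only the needed powers.
So c_4 = F^(4)(0)/4! = -131/12.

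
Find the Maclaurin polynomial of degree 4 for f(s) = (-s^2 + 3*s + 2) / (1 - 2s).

52*s^4 + 26*s^3 + 13*s^2 + 7*s + 2

Shift and add copies of the series according to the polynomial's terms.
f(0) = 2
f′(0) = 7
f′′(0) = 26
f′′′(0) = 156
f^(4)(0) = 1248
Then c_k = f^(k)(0)/k! gives each Taylor coefficient.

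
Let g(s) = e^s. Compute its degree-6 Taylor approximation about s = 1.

g(1) = e
g′(1) = e
g′′(1) = e
g′′′(1) = e
g^(4)(1) = e
g^(5)(1) = e
g^(6)(1) = e
Then c_k = g^(k)(1)/k! gives each Taylor coefficient.

e*(s - 1)^6/720 + e*(s - 1)^5/120 + e*(s - 1)^4/24 + e*(s - 1)^3/6 + e*(s - 1)^2/2 + e*(s - 1) + e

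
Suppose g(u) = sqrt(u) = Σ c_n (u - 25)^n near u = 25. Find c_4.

Use the known series and substitute for the argument.

-1/2000000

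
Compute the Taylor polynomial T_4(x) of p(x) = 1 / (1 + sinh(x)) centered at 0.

4*x^4/3 - 7*x^3/6 + x^2 - x + 1

Use the geometric series for the reciprocal, then substitute.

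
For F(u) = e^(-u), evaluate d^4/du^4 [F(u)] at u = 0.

1

From the series, [u^4] F = 1/24; multiply by 4! = 24 to get 1.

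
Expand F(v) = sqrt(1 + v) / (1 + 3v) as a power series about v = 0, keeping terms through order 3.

-353*v^3/16 + 59*v^2/8 - 5*v/2 + 1

Take the Cauchy product of the two expansions.
F(0) = 1
F′(0) = -5/2
F′′(0) = 59/4
F′′′(0) = -1059/8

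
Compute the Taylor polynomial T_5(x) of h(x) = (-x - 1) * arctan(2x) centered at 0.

-32*x^5/5 + 8*x^4/3 + 8*x^3/3 - 2*x^2 - 2*x

Multiply each power in the prefactor through the base expansion.
h(0) = 0
h′(0) = -2
h′′(0) = -4
h′′′(0) = 16
h^(4)(0) = 64
h^(5)(0) = -768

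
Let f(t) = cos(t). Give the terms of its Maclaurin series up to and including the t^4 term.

t^4/24 - t^2/2 + 1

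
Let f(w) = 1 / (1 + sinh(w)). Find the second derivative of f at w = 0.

2

Expand as Σ (-1)^k u^k with u equal to the inner function's series.
The coefficient of w^2 in the expansion is 1, so f′′(0) = 2! * (1) = 2.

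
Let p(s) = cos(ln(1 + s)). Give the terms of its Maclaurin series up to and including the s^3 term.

s^3/2 - s^2/2 + 1

Substitute the inner expansion into the outer series and collect powers.
p(0) = 1
p′(0) = 0
p′′(0) = -1
p′′′(0) = 3
Dividing each by k! gives the coefficients c_0, ..., c_3.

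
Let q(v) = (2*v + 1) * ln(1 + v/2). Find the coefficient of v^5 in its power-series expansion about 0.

-1/40

Shift and add copies of the series according to the polynomial's terms.
q(0) = 0
q′(0) = 1/2
q′′(0) = 7/4
q′′′(0) = -5/4
q^(4)(0) = 13/8
q^(5)(0) = -3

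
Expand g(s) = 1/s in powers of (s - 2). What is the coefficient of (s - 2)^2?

Apply the Taylor formula c_k = f^(k)(a)/k!.
g(2) = 1/2
g′(2) = -1/4
g′′(2) = 1/4

1/8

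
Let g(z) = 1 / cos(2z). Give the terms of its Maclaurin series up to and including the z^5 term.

Divide the numerator series by the denominator series (power-series long division).

10*z^4/3 + 2*z^2 + 1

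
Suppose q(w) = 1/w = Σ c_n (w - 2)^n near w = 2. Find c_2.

1/8

q(2) = 1/2
q′(2) = -1/4
q′′(2) = 1/4
The Taylor polynomial is Σ q^(k)(2)/k! · (w - 2)^k.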